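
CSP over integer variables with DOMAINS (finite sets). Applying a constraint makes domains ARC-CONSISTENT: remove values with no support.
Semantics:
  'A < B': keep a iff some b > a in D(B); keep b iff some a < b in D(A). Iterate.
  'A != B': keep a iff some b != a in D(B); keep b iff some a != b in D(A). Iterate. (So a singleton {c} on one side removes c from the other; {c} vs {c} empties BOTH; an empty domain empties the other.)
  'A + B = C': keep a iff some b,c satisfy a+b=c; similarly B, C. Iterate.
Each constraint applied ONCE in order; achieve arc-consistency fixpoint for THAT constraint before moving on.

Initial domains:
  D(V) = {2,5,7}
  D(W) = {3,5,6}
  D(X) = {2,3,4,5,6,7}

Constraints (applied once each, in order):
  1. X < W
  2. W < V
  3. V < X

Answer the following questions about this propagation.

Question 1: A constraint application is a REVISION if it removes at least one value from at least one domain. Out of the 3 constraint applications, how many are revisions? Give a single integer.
Constraint 1 (X < W) on D(X)={2,3,4,5,6,7} D(W)={3,5,6}: X {2,3,4,5,6,7}->{2,3,4,5} => REVISION
Constraint 2 (W < V) on D(W)={3,5,6} D(V)={2,5,7}: V {2,5,7}->{5,7} => REVISION
Constraint 3 (V < X) on D(V)={5,7} D(X)={2,3,4,5}: V {5,7}->{}; X {2,3,4,5}->{} => REVISION
Total revisions = 3

Answer: 3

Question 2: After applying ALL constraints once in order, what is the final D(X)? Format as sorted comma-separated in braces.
Answer: {}

Derivation:
Constraint 1 (X < W) on D(X)={2,3,4,5,6,7} D(W)={3,5,6}: X {2,3,4,5,6,7}->{2,3,4,5}
Constraint 2 (W < V) on D(W)={3,5,6} D(V)={2,5,7}: V {2,5,7}->{5,7}
Constraint 3 (V < X) on D(V)={5,7} D(X)={2,3,4,5}: V {5,7}->{}; X {2,3,4,5}->{}
So after all 3 constraints: D(X) = {}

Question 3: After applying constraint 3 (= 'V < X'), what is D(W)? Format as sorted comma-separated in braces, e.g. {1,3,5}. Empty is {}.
Constraint 1 (X < W) on D(X)={2,3,4,5,6,7} D(W)={3,5,6}: X {2,3,4,5,6,7}->{2,3,4,5}
Constraint 2 (W < V) on D(W)={3,5,6} D(V)={2,5,7}: V {2,5,7}->{5,7}
Constraint 3 (V < X) on D(V)={5,7} D(X)={2,3,4,5}: V {5,7}->{}; X {2,3,4,5}->{}
So after constraint 3: D(W) = {3,5,6}

Answer: {3,5,6}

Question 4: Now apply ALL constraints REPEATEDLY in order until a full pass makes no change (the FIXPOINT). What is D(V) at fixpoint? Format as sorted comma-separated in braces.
pass 0 (initial): D(V)={2,5,7}
pass 1: V {2,5,7}->{}; X {2,3,4,5,6,7}->{}
pass 2: W {3,5,6}->{}
pass 3: no change
Fixpoint after 3 passes: D(V) = {}

Answer: {}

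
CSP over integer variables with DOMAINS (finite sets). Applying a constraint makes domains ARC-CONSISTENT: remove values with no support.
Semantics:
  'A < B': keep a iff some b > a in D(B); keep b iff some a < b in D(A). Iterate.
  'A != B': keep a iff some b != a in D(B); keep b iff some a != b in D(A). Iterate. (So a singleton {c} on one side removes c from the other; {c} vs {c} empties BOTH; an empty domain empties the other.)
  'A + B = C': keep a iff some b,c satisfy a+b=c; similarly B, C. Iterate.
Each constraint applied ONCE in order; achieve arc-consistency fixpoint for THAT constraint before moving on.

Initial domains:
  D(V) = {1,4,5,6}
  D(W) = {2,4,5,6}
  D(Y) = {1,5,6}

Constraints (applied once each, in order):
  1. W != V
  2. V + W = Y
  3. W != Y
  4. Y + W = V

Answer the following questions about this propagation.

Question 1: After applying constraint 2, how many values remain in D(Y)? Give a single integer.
Constraint 1 (W != V) on D(W)={2,4,5,6} D(V)={1,4,5,6}: no change
Constraint 2 (V + W = Y) on D(V)={1,4,5,6} D(W)={2,4,5,6} D(Y)={1,5,6}: V {1,4,5,6}->{1,4}; W {2,4,5,6}->{2,4,5}; Y {1,5,6}->{5,6}
So after constraint 2: D(Y)={5,6}, size = 2

Answer: 2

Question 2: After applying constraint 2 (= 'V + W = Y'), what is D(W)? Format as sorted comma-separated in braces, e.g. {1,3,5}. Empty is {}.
Answer: {2,4,5}

Derivation:
Constraint 1 (W != V) on D(W)={2,4,5,6} D(V)={1,4,5,6}: no change
Constraint 2 (V + W = Y) on D(V)={1,4,5,6} D(W)={2,4,5,6} D(Y)={1,5,6}: V {1,4,5,6}->{1,4}; W {2,4,5,6}->{2,4,5}; Y {1,5,6}->{5,6}
So after constraint 2: D(W) = {2,4,5}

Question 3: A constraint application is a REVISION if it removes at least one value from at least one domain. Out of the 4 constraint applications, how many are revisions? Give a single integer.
Answer: 2

Derivation:
Constraint 1 (W != V) on D(W)={2,4,5,6} D(V)={1,4,5,6}: no change => not a revision
Constraint 2 (V + W = Y) on D(V)={1,4,5,6} D(W)={2,4,5,6} D(Y)={1,5,6}: V {1,4,5,6}->{1,4}; W {2,4,5,6}->{2,4,5}; Y {1,5,6}->{5,6} => REVISION
Constraint 3 (W != Y) on D(W)={2,4,5} D(Y)={5,6}: no change => not a revision
Constraint 4 (Y + W = V) on D(Y)={5,6} D(W)={2,4,5} D(V)={1,4}: Y {5,6}->{}; W {2,4,5}->{}; V {1,4}->{} => REVISION
Total revisions = 2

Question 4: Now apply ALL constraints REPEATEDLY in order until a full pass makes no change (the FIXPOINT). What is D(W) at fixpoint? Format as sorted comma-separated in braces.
Answer: {}

Derivation:
pass 0 (initial): D(W)={2,4,5,6}
pass 1: V {1,4,5,6}->{}; W {2,4,5,6}->{}; Y {1,5,6}->{}
pass 2: no change
Fixpoint after 2 passes: D(W) = {}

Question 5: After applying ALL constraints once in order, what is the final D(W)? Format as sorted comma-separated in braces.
Constraint 1 (W != V) on D(W)={2,4,5,6} D(V)={1,4,5,6}: no change
Constraint 2 (V + W = Y) on D(V)={1,4,5,6} D(W)={2,4,5,6} D(Y)={1,5,6}: V {1,4,5,6}->{1,4}; W {2,4,5,6}->{2,4,5}; Y {1,5,6}->{5,6}
Constraint 3 (W != Y) on D(W)={2,4,5} D(Y)={5,6}: no change
Constraint 4 (Y + W = V) on D(Y)={5,6} D(W)={2,4,5} D(V)={1,4}: Y {5,6}->{}; W {2,4,5}->{}; V {1,4}->{}
So after all 4 constraints: D(W) = {}

Answer: {}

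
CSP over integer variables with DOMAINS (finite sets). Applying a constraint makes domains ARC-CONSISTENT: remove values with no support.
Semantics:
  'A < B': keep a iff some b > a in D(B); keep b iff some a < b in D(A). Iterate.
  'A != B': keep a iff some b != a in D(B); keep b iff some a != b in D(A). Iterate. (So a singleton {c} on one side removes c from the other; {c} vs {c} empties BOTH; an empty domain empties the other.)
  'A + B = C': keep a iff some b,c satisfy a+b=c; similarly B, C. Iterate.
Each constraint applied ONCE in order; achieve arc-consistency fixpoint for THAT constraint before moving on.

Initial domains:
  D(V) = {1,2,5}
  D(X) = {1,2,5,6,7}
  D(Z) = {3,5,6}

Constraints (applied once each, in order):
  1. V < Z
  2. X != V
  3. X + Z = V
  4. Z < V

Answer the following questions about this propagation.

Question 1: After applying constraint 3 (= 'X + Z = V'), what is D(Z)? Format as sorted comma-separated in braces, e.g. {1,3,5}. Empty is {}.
Constraint 1 (V < Z) on D(V)={1,2,5} D(Z)={3,5,6}: no change
Constraint 2 (X != V) on D(X)={1,2,5,6,7} D(V)={1,2,5}: no change
Constraint 3 (X + Z = V) on D(X)={1,2,5,6,7} D(Z)={3,5,6} D(V)={1,2,5}: X {1,2,5,6,7}->{2}; Z {3,5,6}->{3}; V {1,2,5}->{5}
So after constraint 3: D(Z) = {3}

Answer: {3}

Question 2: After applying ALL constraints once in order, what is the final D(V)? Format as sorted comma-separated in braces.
Answer: {5}

Derivation:
Constraint 1 (V < Z) on D(V)={1,2,5} D(Z)={3,5,6}: no change
Constraint 2 (X != V) on D(X)={1,2,5,6,7} D(V)={1,2,5}: no change
Constraint 3 (X + Z = V) on D(X)={1,2,5,6,7} D(Z)={3,5,6} D(V)={1,2,5}: X {1,2,5,6,7}->{2}; Z {3,5,6}->{3}; V {1,2,5}->{5}
Constraint 4 (Z < V) on D(Z)={3} D(V)={5}: no change
So after all 4 constraints: D(V) = {5}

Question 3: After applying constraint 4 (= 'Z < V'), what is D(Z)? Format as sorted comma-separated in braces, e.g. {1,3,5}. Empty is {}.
Constraint 1 (V < Z) on D(V)={1,2,5} D(Z)={3,5,6}: no change
Constraint 2 (X != V) on D(X)={1,2,5,6,7} D(V)={1,2,5}: no change
Constraint 3 (X + Z = V) on D(X)={1,2,5,6,7} D(Z)={3,5,6} D(V)={1,2,5}: X {1,2,5,6,7}->{2}; Z {3,5,6}->{3}; V {1,2,5}->{5}
Constraint 4 (Z < V) on D(Z)={3} D(V)={5}: no change
So after constraint 4: D(Z) = {3}

Answer: {3}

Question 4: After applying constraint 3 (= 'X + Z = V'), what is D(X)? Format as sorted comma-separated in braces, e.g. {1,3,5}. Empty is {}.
Answer: {2}

Derivation:
Constraint 1 (V < Z) on D(V)={1,2,5} D(Z)={3,5,6}: no change
Constraint 2 (X != V) on D(X)={1,2,5,6,7} D(V)={1,2,5}: no change
Constraint 3 (X + Z = V) on D(X)={1,2,5,6,7} D(Z)={3,5,6} D(V)={1,2,5}: X {1,2,5,6,7}->{2}; Z {3,5,6}->{3}; V {1,2,5}->{5}
So after constraint 3: D(X) = {2}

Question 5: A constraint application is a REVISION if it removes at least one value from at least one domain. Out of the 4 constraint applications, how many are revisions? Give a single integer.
Constraint 1 (V < Z) on D(V)={1,2,5} D(Z)={3,5,6}: no change => not a revision
Constraint 2 (X != V) on D(X)={1,2,5,6,7} D(V)={1,2,5}: no change => not a revision
Constraint 3 (X + Z = V) on D(X)={1,2,5,6,7} D(Z)={3,5,6} D(V)={1,2,5}: X {1,2,5,6,7}->{2}; Z {3,5,6}->{3}; V {1,2,5}->{5} => REVISION
Constraint 4 (Z < V) on D(Z)={3} D(V)={5}: no change => not a revision
Total revisions = 1

Answer: 1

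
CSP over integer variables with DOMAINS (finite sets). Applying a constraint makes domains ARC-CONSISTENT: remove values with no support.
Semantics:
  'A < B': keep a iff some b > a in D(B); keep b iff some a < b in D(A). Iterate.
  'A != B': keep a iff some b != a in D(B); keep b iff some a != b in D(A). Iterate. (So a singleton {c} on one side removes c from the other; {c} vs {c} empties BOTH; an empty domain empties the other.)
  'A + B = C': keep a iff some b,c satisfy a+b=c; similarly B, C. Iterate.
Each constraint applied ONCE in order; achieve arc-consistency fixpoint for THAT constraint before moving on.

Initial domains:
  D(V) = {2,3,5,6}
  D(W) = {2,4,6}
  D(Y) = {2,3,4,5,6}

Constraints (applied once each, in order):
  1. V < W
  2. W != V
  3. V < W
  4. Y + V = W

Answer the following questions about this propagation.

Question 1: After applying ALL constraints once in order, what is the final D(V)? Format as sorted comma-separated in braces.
Answer: {2,3}

Derivation:
Constraint 1 (V < W) on D(V)={2,3,5,6} D(W)={2,4,6}: V {2,3,5,6}->{2,3,5}; W {2,4,6}->{4,6}
Constraint 2 (W != V) on D(W)={4,6} D(V)={2,3,5}: no change
Constraint 3 (V < W) on D(V)={2,3,5} D(W)={4,6}: no change
Constraint 4 (Y + V = W) on D(Y)={2,3,4,5,6} D(V)={2,3,5} D(W)={4,6}: Y {2,3,4,5,6}->{2,3,4}; V {2,3,5}->{2,3}
So after all 4 constraints: D(V) = {2,3}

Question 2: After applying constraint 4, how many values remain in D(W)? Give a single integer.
Constraint 1 (V < W) on D(V)={2,3,5,6} D(W)={2,4,6}: V {2,3,5,6}->{2,3,5}; W {2,4,6}->{4,6}
Constraint 2 (W != V) on D(W)={4,6} D(V)={2,3,5}: no change
Constraint 3 (V < W) on D(V)={2,3,5} D(W)={4,6}: no change
Constraint 4 (Y + V = W) on D(Y)={2,3,4,5,6} D(V)={2,3,5} D(W)={4,6}: Y {2,3,4,5,6}->{2,3,4}; V {2,3,5}->{2,3}
So after constraint 4: D(W)={4,6}, size = 2

Answer: 2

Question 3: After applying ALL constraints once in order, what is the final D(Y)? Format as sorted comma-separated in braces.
Answer: {2,3,4}

Derivation:
Constraint 1 (V < W) on D(V)={2,3,5,6} D(W)={2,4,6}: V {2,3,5,6}->{2,3,5}; W {2,4,6}->{4,6}
Constraint 2 (W != V) on D(W)={4,6} D(V)={2,3,5}: no change
Constraint 3 (V < W) on D(V)={2,3,5} D(W)={4,6}: no change
Constraint 4 (Y + V = W) on D(Y)={2,3,4,5,6} D(V)={2,3,5} D(W)={4,6}: Y {2,3,4,5,6}->{2,3,4}; V {2,3,5}->{2,3}
So after all 4 constraints: D(Y) = {2,3,4}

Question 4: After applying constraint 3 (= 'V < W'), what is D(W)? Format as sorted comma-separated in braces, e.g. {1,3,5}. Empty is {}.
Answer: {4,6}

Derivation:
Constraint 1 (V < W) on D(V)={2,3,5,6} D(W)={2,4,6}: V {2,3,5,6}->{2,3,5}; W {2,4,6}->{4,6}
Constraint 2 (W != V) on D(W)={4,6} D(V)={2,3,5}: no change
Constraint 3 (V < W) on D(V)={2,3,5} D(W)={4,6}: no change
So after constraint 3: D(W) = {4,6}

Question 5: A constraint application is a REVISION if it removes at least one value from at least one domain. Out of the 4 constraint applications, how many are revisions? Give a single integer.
Constraint 1 (V < W) on D(V)={2,3,5,6} D(W)={2,4,6}: V {2,3,5,6}->{2,3,5}; W {2,4,6}->{4,6} => REVISION
Constraint 2 (W != V) on D(W)={4,6} D(V)={2,3,5}: no change => not a revision
Constraint 3 (V < W) on D(V)={2,3,5} D(W)={4,6}: no change => not a revision
Constraint 4 (Y + V = W) on D(Y)={2,3,4,5,6} D(V)={2,3,5} D(W)={4,6}: Y {2,3,4,5,6}->{2,3,4}; V {2,3,5}->{2,3} => REVISION
Total revisions = 2

Answer: 2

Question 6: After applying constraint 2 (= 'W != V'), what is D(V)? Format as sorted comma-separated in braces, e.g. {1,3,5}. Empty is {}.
Answer: {2,3,5}

Derivation:
Constraint 1 (V < W) on D(V)={2,3,5,6} D(W)={2,4,6}: V {2,3,5,6}->{2,3,5}; W {2,4,6}->{4,6}
Constraint 2 (W != V) on D(W)={4,6} D(V)={2,3,5}: no change
So after constraint 2: D(V) = {2,3,5}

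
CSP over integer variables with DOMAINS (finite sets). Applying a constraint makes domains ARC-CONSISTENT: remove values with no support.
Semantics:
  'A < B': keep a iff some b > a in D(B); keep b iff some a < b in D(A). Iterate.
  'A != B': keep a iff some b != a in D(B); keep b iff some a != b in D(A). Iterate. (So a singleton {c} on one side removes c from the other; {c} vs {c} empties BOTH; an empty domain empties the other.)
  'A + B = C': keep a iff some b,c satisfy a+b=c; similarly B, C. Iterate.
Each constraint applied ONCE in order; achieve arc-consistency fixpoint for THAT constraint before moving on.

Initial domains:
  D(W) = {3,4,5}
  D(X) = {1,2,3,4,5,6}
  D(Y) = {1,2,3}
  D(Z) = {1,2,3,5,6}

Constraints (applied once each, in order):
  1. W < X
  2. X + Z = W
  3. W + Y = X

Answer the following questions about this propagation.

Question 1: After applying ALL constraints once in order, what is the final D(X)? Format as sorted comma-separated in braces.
Constraint 1 (W < X) on D(W)={3,4,5} D(X)={1,2,3,4,5,6}: X {1,2,3,4,5,6}->{4,5,6}
Constraint 2 (X + Z = W) on D(X)={4,5,6} D(Z)={1,2,3,5,6} D(W)={3,4,5}: X {4,5,6}->{4}; Z {1,2,3,5,6}->{1}; W {3,4,5}->{5}
Constraint 3 (W + Y = X) on D(W)={5} D(Y)={1,2,3} D(X)={4}: W {5}->{}; Y {1,2,3}->{}; X {4}->{}
So after all 3 constraints: D(X) = {}

Answer: {}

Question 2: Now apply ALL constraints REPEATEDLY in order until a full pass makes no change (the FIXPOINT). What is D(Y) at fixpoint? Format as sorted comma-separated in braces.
pass 0 (initial): D(Y)={1,2,3}
pass 1: W {3,4,5}->{}; X {1,2,3,4,5,6}->{}; Y {1,2,3}->{}; Z {1,2,3,5,6}->{1}
pass 2: Z {1}->{}
pass 3: no change
Fixpoint after 3 passes: D(Y) = {}

Answer: {}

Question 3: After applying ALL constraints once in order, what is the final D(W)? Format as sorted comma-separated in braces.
Constraint 1 (W < X) on D(W)={3,4,5} D(X)={1,2,3,4,5,6}: X {1,2,3,4,5,6}->{4,5,6}
Constraint 2 (X + Z = W) on D(X)={4,5,6} D(Z)={1,2,3,5,6} D(W)={3,4,5}: X {4,5,6}->{4}; Z {1,2,3,5,6}->{1}; W {3,4,5}->{5}
Constraint 3 (W + Y = X) on D(W)={5} D(Y)={1,2,3} D(X)={4}: W {5}->{}; Y {1,2,3}->{}; X {4}->{}
So after all 3 constraints: D(W) = {}

Answer: {}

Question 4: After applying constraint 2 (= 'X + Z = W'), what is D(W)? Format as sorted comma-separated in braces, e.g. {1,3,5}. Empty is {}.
Answer: {5}

Derivation:
Constraint 1 (W < X) on D(W)={3,4,5} D(X)={1,2,3,4,5,6}: X {1,2,3,4,5,6}->{4,5,6}
Constraint 2 (X + Z = W) on D(X)={4,5,6} D(Z)={1,2,3,5,6} D(W)={3,4,5}: X {4,5,6}->{4}; Z {1,2,3,5,6}->{1}; W {3,4,5}->{5}
So after constraint 2: D(W) = {5}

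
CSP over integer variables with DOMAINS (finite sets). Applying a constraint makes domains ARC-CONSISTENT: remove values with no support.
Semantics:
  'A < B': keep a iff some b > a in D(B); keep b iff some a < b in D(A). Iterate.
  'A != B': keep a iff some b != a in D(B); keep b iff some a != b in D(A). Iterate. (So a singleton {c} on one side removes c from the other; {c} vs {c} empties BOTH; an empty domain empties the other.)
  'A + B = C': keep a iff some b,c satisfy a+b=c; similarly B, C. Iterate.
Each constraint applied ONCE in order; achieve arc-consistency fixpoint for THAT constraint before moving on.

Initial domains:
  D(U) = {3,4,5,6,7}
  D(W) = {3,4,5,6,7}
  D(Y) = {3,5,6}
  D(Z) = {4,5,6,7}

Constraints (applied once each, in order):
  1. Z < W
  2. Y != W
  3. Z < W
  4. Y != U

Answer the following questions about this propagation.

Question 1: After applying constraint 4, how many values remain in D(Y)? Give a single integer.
Answer: 3

Derivation:
Constraint 1 (Z < W) on D(Z)={4,5,6,7} D(W)={3,4,5,6,7}: Z {4,5,6,7}->{4,5,6}; W {3,4,5,6,7}->{5,6,7}
Constraint 2 (Y != W) on D(Y)={3,5,6} D(W)={5,6,7}: no change
Constraint 3 (Z < W) on D(Z)={4,5,6} D(W)={5,6,7}: no change
Constraint 4 (Y != U) on D(Y)={3,5,6} D(U)={3,4,5,6,7}: no change
So after constraint 4: D(Y)={3,5,6}, size = 3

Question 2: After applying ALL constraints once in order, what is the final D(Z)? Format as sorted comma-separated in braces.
Answer: {4,5,6}

Derivation:
Constraint 1 (Z < W) on D(Z)={4,5,6,7} D(W)={3,4,5,6,7}: Z {4,5,6,7}->{4,5,6}; W {3,4,5,6,7}->{5,6,7}
Constraint 2 (Y != W) on D(Y)={3,5,6} D(W)={5,6,7}: no change
Constraint 3 (Z < W) on D(Z)={4,5,6} D(W)={5,6,7}: no change
Constraint 4 (Y != U) on D(Y)={3,5,6} D(U)={3,4,5,6,7}: no change
So after all 4 constraints: D(Z) = {4,5,6}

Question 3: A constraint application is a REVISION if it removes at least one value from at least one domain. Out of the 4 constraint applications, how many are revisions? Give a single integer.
Constraint 1 (Z < W) on D(Z)={4,5,6,7} D(W)={3,4,5,6,7}: Z {4,5,6,7}->{4,5,6}; W {3,4,5,6,7}->{5,6,7} => REVISION
Constraint 2 (Y != W) on D(Y)={3,5,6} D(W)={5,6,7}: no change => not a revision
Constraint 3 (Z < W) on D(Z)={4,5,6} D(W)={5,6,7}: no change => not a revision
Constraint 4 (Y != U) on D(Y)={3,5,6} D(U)={3,4,5,6,7}: no change => not a revision
Total revisions = 1

Answer: 1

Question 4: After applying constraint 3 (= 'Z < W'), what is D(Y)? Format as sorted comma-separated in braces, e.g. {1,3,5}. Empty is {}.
Constraint 1 (Z < W) on D(Z)={4,5,6,7} D(W)={3,4,5,6,7}: Z {4,5,6,7}->{4,5,6}; W {3,4,5,6,7}->{5,6,7}
Constraint 2 (Y != W) on D(Y)={3,5,6} D(W)={5,6,7}: no change
Constraint 3 (Z < W) on D(Z)={4,5,6} D(W)={5,6,7}: no change
So after constraint 3: D(Y) = {3,5,6}

Answer: {3,5,6}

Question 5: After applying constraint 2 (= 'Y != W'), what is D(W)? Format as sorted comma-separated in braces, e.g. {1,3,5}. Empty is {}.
Constraint 1 (Z < W) on D(Z)={4,5,6,7} D(W)={3,4,5,6,7}: Z {4,5,6,7}->{4,5,6}; W {3,4,5,6,7}->{5,6,7}
Constraint 2 (Y != W) on D(Y)={3,5,6} D(W)={5,6,7}: no change
So after constraint 2: D(W) = {5,6,7}

Answer: {5,6,7}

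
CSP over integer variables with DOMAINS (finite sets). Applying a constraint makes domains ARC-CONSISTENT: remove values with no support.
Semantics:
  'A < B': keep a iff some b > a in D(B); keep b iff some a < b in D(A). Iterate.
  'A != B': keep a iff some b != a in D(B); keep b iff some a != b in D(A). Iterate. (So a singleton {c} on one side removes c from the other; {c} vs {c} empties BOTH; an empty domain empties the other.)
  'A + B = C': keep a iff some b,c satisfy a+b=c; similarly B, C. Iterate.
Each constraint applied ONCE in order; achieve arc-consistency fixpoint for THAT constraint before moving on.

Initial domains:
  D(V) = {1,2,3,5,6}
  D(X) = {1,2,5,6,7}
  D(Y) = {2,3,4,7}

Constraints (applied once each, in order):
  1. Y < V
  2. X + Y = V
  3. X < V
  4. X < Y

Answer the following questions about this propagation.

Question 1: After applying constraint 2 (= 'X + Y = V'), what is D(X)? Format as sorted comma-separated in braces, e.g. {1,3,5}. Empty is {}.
Answer: {1,2}

Derivation:
Constraint 1 (Y < V) on D(Y)={2,3,4,7} D(V)={1,2,3,5,6}: Y {2,3,4,7}->{2,3,4}; V {1,2,3,5,6}->{3,5,6}
Constraint 2 (X + Y = V) on D(X)={1,2,5,6,7} D(Y)={2,3,4} D(V)={3,5,6}: X {1,2,5,6,7}->{1,2}
So after constraint 2: D(X) = {1,2}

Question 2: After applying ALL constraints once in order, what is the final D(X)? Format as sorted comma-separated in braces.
Constraint 1 (Y < V) on D(Y)={2,3,4,7} D(V)={1,2,3,5,6}: Y {2,3,4,7}->{2,3,4}; V {1,2,3,5,6}->{3,5,6}
Constraint 2 (X + Y = V) on D(X)={1,2,5,6,7} D(Y)={2,3,4} D(V)={3,5,6}: X {1,2,5,6,7}->{1,2}
Constraint 3 (X < V) on D(X)={1,2} D(V)={3,5,6}: no change
Constraint 4 (X < Y) on D(X)={1,2} D(Y)={2,3,4}: no change
So after all 4 constraints: D(X) = {1,2}

Answer: {1,2}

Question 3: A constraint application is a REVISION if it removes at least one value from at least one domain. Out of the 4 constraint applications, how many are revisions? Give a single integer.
Constraint 1 (Y < V) on D(Y)={2,3,4,7} D(V)={1,2,3,5,6}: Y {2,3,4,7}->{2,3,4}; V {1,2,3,5,6}->{3,5,6} => REVISION
Constraint 2 (X + Y = V) on D(X)={1,2,5,6,7} D(Y)={2,3,4} D(V)={3,5,6}: X {1,2,5,6,7}->{1,2} => REVISION
Constraint 3 (X < V) on D(X)={1,2} D(V)={3,5,6}: no change => not a revision
Constraint 4 (X < Y) on D(X)={1,2} D(Y)={2,3,4}: no change => not a revision
Total revisions = 2

Answer: 2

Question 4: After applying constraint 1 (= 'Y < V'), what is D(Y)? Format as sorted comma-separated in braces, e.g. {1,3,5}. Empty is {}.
Constraint 1 (Y < V) on D(Y)={2,3,4,7} D(V)={1,2,3,5,6}: Y {2,3,4,7}->{2,3,4}; V {1,2,3,5,6}->{3,5,6}
So after constraint 1: D(Y) = {2,3,4}

Answer: {2,3,4}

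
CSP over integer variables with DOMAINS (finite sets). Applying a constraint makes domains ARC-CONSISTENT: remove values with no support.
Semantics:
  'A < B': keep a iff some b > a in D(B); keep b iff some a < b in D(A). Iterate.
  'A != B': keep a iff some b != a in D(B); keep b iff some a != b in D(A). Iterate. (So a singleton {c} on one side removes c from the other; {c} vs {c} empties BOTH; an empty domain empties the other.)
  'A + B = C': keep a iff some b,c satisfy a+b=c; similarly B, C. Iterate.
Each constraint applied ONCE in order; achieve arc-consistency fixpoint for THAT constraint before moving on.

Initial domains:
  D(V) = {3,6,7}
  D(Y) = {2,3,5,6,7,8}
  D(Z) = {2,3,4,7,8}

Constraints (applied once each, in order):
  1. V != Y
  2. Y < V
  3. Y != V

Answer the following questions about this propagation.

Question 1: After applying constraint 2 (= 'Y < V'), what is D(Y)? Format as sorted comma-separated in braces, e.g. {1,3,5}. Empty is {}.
Answer: {2,3,5,6}

Derivation:
Constraint 1 (V != Y) on D(V)={3,6,7} D(Y)={2,3,5,6,7,8}: no change
Constraint 2 (Y < V) on D(Y)={2,3,5,6,7,8} D(V)={3,6,7}: Y {2,3,5,6,7,8}->{2,3,5,6}
So after constraint 2: D(Y) = {2,3,5,6}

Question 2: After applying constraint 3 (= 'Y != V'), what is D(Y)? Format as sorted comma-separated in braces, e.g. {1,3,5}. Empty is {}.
Constraint 1 (V != Y) on D(V)={3,6,7} D(Y)={2,3,5,6,7,8}: no change
Constraint 2 (Y < V) on D(Y)={2,3,5,6,7,8} D(V)={3,6,7}: Y {2,3,5,6,7,8}->{2,3,5,6}
Constraint 3 (Y != V) on D(Y)={2,3,5,6} D(V)={3,6,7}: no change
So after constraint 3: D(Y) = {2,3,5,6}

Answer: {2,3,5,6}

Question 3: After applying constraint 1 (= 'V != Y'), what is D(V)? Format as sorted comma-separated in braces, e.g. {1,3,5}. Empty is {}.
Constraint 1 (V != Y) on D(V)={3,6,7} D(Y)={2,3,5,6,7,8}: no change
So after constraint 1: D(V) = {3,6,7}

Answer: {3,6,7}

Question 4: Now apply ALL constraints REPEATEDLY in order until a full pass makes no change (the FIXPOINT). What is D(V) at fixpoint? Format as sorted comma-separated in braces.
Answer: {3,6,7}

Derivation:
pass 0 (initial): D(V)={3,6,7}
pass 1: Y {2,3,5,6,7,8}->{2,3,5,6}
pass 2: no change
Fixpoint after 2 passes: D(V) = {3,6,7}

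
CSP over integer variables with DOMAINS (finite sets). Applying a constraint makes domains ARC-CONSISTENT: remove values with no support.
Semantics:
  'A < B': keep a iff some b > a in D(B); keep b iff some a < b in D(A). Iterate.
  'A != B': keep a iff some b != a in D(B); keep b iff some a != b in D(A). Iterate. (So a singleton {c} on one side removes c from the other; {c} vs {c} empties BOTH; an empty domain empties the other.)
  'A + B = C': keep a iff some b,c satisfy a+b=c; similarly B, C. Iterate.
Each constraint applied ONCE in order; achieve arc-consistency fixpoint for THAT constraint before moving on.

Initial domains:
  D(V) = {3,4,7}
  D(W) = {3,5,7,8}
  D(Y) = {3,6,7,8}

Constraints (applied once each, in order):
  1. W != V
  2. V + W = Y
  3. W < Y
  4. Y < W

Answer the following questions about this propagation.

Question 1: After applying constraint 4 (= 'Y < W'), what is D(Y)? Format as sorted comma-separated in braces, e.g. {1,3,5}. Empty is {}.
Constraint 1 (W != V) on D(W)={3,5,7,8} D(V)={3,4,7}: no change
Constraint 2 (V + W = Y) on D(V)={3,4,7} D(W)={3,5,7,8} D(Y)={3,6,7,8}: V {3,4,7}->{3,4}; W {3,5,7,8}->{3,5}; Y {3,6,7,8}->{6,7,8}
Constraint 3 (W < Y) on D(W)={3,5} D(Y)={6,7,8}: no change
Constraint 4 (Y < W) on D(Y)={6,7,8} D(W)={3,5}: Y {6,7,8}->{}; W {3,5}->{}
So after constraint 4: D(Y) = {}

Answer: {}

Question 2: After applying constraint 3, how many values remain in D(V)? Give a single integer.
Constraint 1 (W != V) on D(W)={3,5,7,8} D(V)={3,4,7}: no change
Constraint 2 (V + W = Y) on D(V)={3,4,7} D(W)={3,5,7,8} D(Y)={3,6,7,8}: V {3,4,7}->{3,4}; W {3,5,7,8}->{3,5}; Y {3,6,7,8}->{6,7,8}
Constraint 3 (W < Y) on D(W)={3,5} D(Y)={6,7,8}: no change
So after constraint 3: D(V)={3,4}, size = 2

Answer: 2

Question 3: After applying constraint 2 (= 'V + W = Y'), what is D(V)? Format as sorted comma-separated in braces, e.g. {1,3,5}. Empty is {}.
Answer: {3,4}

Derivation:
Constraint 1 (W != V) on D(W)={3,5,7,8} D(V)={3,4,7}: no change
Constraint 2 (V + W = Y) on D(V)={3,4,7} D(W)={3,5,7,8} D(Y)={3,6,7,8}: V {3,4,7}->{3,4}; W {3,5,7,8}->{3,5}; Y {3,6,7,8}->{6,7,8}
So after constraint 2: D(V) = {3,4}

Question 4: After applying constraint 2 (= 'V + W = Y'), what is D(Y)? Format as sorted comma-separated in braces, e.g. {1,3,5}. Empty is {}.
Constraint 1 (W != V) on D(W)={3,5,7,8} D(V)={3,4,7}: no change
Constraint 2 (V + W = Y) on D(V)={3,4,7} D(W)={3,5,7,8} D(Y)={3,6,7,8}: V {3,4,7}->{3,4}; W {3,5,7,8}->{3,5}; Y {3,6,7,8}->{6,7,8}
So after constraint 2: D(Y) = {6,7,8}

Answer: {6,7,8}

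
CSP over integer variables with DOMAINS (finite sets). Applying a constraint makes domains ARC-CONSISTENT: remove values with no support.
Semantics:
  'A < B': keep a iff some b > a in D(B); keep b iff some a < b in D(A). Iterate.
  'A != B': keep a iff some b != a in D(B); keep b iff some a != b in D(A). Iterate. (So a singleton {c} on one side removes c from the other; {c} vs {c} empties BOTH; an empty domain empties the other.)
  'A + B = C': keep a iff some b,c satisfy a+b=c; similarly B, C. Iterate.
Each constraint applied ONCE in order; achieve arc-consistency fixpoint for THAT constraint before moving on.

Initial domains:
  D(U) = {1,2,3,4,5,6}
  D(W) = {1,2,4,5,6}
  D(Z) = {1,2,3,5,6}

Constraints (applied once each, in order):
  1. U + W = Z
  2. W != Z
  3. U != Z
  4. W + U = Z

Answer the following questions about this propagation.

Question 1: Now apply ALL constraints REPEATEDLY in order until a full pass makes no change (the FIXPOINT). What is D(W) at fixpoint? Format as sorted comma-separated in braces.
pass 0 (initial): D(W)={1,2,4,5,6}
pass 1: U {1,2,3,4,5,6}->{1,2,3,4,5}; W {1,2,4,5,6}->{1,2,4,5}; Z {1,2,3,5,6}->{2,3,5,6}
pass 2: no change
Fixpoint after 2 passes: D(W) = {1,2,4,5}

Answer: {1,2,4,5}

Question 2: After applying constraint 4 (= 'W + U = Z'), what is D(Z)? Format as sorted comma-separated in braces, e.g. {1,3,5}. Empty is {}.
Constraint 1 (U + W = Z) on D(U)={1,2,3,4,5,6} D(W)={1,2,4,5,6} D(Z)={1,2,3,5,6}: U {1,2,3,4,5,6}->{1,2,3,4,5}; W {1,2,4,5,6}->{1,2,4,5}; Z {1,2,3,5,6}->{2,3,5,6}
Constraint 2 (W != Z) on D(W)={1,2,4,5} D(Z)={2,3,5,6}: no change
Constraint 3 (U != Z) on D(U)={1,2,3,4,5} D(Z)={2,3,5,6}: no change
Constraint 4 (W + U = Z) on D(W)={1,2,4,5} D(U)={1,2,3,4,5} D(Z)={2,3,5,6}: no change
So after constraint 4: D(Z) = {2,3,5,6}

Answer: {2,3,5,6}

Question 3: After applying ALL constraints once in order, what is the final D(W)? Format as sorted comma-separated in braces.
Constraint 1 (U + W = Z) on D(U)={1,2,3,4,5,6} D(W)={1,2,4,5,6} D(Z)={1,2,3,5,6}: U {1,2,3,4,5,6}->{1,2,3,4,5}; W {1,2,4,5,6}->{1,2,4,5}; Z {1,2,3,5,6}->{2,3,5,6}
Constraint 2 (W != Z) on D(W)={1,2,4,5} D(Z)={2,3,5,6}: no change
Constraint 3 (U != Z) on D(U)={1,2,3,4,5} D(Z)={2,3,5,6}: no change
Constraint 4 (W + U = Z) on D(W)={1,2,4,5} D(U)={1,2,3,4,5} D(Z)={2,3,5,6}: no change
So after all 4 constraints: D(W) = {1,2,4,5}

Answer: {1,2,4,5}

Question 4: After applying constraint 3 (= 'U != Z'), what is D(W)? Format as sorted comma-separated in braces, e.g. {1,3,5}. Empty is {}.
Constraint 1 (U + W = Z) on D(U)={1,2,3,4,5,6} D(W)={1,2,4,5,6} D(Z)={1,2,3,5,6}: U {1,2,3,4,5,6}->{1,2,3,4,5}; W {1,2,4,5,6}->{1,2,4,5}; Z {1,2,3,5,6}->{2,3,5,6}
Constraint 2 (W != Z) on D(W)={1,2,4,5} D(Z)={2,3,5,6}: no change
Constraint 3 (U != Z) on D(U)={1,2,3,4,5} D(Z)={2,3,5,6}: no change
So after constraint 3: D(W) = {1,2,4,5}

Answer: {1,2,4,5}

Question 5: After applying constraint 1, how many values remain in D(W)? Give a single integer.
Constraint 1 (U + W = Z) on D(U)={1,2,3,4,5,6} D(W)={1,2,4,5,6} D(Z)={1,2,3,5,6}: U {1,2,3,4,5,6}->{1,2,3,4,5}; W {1,2,4,5,6}->{1,2,4,5}; Z {1,2,3,5,6}->{2,3,5,6}
So after constraint 1: D(W)={1,2,4,5}, size = 4

Answer: 4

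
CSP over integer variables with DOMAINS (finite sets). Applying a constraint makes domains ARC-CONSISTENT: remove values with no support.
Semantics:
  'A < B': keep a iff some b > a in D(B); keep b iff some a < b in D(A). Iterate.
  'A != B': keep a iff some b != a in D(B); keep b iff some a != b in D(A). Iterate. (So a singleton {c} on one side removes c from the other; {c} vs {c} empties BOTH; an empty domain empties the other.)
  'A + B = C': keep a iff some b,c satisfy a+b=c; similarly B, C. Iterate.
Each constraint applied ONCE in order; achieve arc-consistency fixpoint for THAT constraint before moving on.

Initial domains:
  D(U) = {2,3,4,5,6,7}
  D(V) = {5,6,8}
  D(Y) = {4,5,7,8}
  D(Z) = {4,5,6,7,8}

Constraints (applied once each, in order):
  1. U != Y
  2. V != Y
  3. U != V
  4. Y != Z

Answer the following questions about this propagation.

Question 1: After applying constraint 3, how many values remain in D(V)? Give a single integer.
Answer: 3

Derivation:
Constraint 1 (U != Y) on D(U)={2,3,4,5,6,7} D(Y)={4,5,7,8}: no change
Constraint 2 (V != Y) on D(V)={5,6,8} D(Y)={4,5,7,8}: no change
Constraint 3 (U != V) on D(U)={2,3,4,5,6,7} D(V)={5,6,8}: no change
So after constraint 3: D(V)={5,6,8}, size = 3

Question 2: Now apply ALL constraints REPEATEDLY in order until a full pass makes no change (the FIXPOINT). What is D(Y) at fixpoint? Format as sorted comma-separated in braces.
pass 0 (initial): D(Y)={4,5,7,8}
pass 1: no change
Fixpoint after 1 passes: D(Y) = {4,5,7,8}

Answer: {4,5,7,8}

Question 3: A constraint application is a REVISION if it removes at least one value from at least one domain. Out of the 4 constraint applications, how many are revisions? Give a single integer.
Answer: 0

Derivation:
Constraint 1 (U != Y) on D(U)={2,3,4,5,6,7} D(Y)={4,5,7,8}: no change => not a revision
Constraint 2 (V != Y) on D(V)={5,6,8} D(Y)={4,5,7,8}: no change => not a revision
Constraint 3 (U != V) on D(U)={2,3,4,5,6,7} D(V)={5,6,8}: no change => not a revision
Constraint 4 (Y != Z) on D(Y)={4,5,7,8} D(Z)={4,5,6,7,8}: no change => not a revision
Total revisions = 0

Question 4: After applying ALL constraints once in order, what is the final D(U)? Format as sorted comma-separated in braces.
Constraint 1 (U != Y) on D(U)={2,3,4,5,6,7} D(Y)={4,5,7,8}: no change
Constraint 2 (V != Y) on D(V)={5,6,8} D(Y)={4,5,7,8}: no change
Constraint 3 (U != V) on D(U)={2,3,4,5,6,7} D(V)={5,6,8}: no change
Constraint 4 (Y != Z) on D(Y)={4,5,7,8} D(Z)={4,5,6,7,8}: no change
So after all 4 constraints: D(U) = {2,3,4,5,6,7}

Answer: {2,3,4,5,6,7}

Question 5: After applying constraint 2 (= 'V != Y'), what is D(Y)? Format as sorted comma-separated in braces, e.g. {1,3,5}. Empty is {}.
Constraint 1 (U != Y) on D(U)={2,3,4,5,6,7} D(Y)={4,5,7,8}: no change
Constraint 2 (V != Y) on D(V)={5,6,8} D(Y)={4,5,7,8}: no change
So after constraint 2: D(Y) = {4,5,7,8}

Answer: {4,5,7,8}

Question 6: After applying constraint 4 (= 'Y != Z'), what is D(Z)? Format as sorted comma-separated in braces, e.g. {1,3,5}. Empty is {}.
Constraint 1 (U != Y) on D(U)={2,3,4,5,6,7} D(Y)={4,5,7,8}: no change
Constraint 2 (V != Y) on D(V)={5,6,8} D(Y)={4,5,7,8}: no change
Constraint 3 (U != V) on D(U)={2,3,4,5,6,7} D(V)={5,6,8}: no change
Constraint 4 (Y != Z) on D(Y)={4,5,7,8} D(Z)={4,5,6,7,8}: no change
So after constraint 4: D(Z) = {4,5,6,7,8}

Answer: {4,5,6,7,8}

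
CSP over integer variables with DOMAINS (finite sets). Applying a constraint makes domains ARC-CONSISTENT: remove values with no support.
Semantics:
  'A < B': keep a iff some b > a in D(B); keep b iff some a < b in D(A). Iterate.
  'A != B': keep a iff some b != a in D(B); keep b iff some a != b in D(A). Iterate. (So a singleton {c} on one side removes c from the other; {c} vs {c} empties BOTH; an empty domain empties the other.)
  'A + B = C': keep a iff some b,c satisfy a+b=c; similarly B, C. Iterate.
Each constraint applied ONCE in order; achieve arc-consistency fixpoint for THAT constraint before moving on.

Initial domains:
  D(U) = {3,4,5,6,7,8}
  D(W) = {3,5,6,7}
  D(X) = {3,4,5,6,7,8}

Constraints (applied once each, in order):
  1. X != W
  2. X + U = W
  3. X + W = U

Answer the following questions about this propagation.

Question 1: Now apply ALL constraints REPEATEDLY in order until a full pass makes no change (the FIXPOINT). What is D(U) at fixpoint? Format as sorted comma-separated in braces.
Answer: {}

Derivation:
pass 0 (initial): D(U)={3,4,5,6,7,8}
pass 1: U {3,4,5,6,7,8}->{}; W {3,5,6,7}->{}; X {3,4,5,6,7,8}->{}
pass 2: no change
Fixpoint after 2 passes: D(U) = {}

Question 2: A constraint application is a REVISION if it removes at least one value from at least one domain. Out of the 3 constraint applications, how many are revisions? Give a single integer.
Constraint 1 (X != W) on D(X)={3,4,5,6,7,8} D(W)={3,5,6,7}: no change => not a revision
Constraint 2 (X + U = W) on D(X)={3,4,5,6,7,8} D(U)={3,4,5,6,7,8} D(W)={3,5,6,7}: X {3,4,5,6,7,8}->{3,4}; U {3,4,5,6,7,8}->{3,4}; W {3,5,6,7}->{6,7} => REVISION
Constraint 3 (X + W = U) on D(X)={3,4} D(W)={6,7} D(U)={3,4}: X {3,4}->{}; W {6,7}->{}; U {3,4}->{} => REVISION
Total revisions = 2

Answer: 2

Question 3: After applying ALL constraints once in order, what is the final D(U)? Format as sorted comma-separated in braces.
Constraint 1 (X != W) on D(X)={3,4,5,6,7,8} D(W)={3,5,6,7}: no change
Constraint 2 (X + U = W) on D(X)={3,4,5,6,7,8} D(U)={3,4,5,6,7,8} D(W)={3,5,6,7}: X {3,4,5,6,7,8}->{3,4}; U {3,4,5,6,7,8}->{3,4}; W {3,5,6,7}->{6,7}
Constraint 3 (X + W = U) on D(X)={3,4} D(W)={6,7} D(U)={3,4}: X {3,4}->{}; W {6,7}->{}; U {3,4}->{}
So after all 3 constraints: D(U) = {}

Answer: {}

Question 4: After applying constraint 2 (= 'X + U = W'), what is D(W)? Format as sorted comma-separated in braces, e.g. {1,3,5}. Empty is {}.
Constraint 1 (X != W) on D(X)={3,4,5,6,7,8} D(W)={3,5,6,7}: no change
Constraint 2 (X + U = W) on D(X)={3,4,5,6,7,8} D(U)={3,4,5,6,7,8} D(W)={3,5,6,7}: X {3,4,5,6,7,8}->{3,4}; U {3,4,5,6,7,8}->{3,4}; W {3,5,6,7}->{6,7}
So after constraint 2: D(W) = {6,7}

Answer: {6,7}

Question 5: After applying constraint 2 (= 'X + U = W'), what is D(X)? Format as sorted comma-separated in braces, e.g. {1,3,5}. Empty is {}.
Answer: {3,4}

Derivation:
Constraint 1 (X != W) on D(X)={3,4,5,6,7,8} D(W)={3,5,6,7}: no change
Constraint 2 (X + U = W) on D(X)={3,4,5,6,7,8} D(U)={3,4,5,6,7,8} D(W)={3,5,6,7}: X {3,4,5,6,7,8}->{3,4}; U {3,4,5,6,7,8}->{3,4}; W {3,5,6,7}->{6,7}
So after constraint 2: D(X) = {3,4}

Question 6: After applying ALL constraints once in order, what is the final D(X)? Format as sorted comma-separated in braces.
Answer: {}

Derivation:
Constraint 1 (X != W) on D(X)={3,4,5,6,7,8} D(W)={3,5,6,7}: no change
Constraint 2 (X + U = W) on D(X)={3,4,5,6,7,8} D(U)={3,4,5,6,7,8} D(W)={3,5,6,7}: X {3,4,5,6,7,8}->{3,4}; U {3,4,5,6,7,8}->{3,4}; W {3,5,6,7}->{6,7}
Constraint 3 (X + W = U) on D(X)={3,4} D(W)={6,7} D(U)={3,4}: X {3,4}->{}; W {6,7}->{}; U {3,4}->{}
So after all 3 constraints: D(X) = {}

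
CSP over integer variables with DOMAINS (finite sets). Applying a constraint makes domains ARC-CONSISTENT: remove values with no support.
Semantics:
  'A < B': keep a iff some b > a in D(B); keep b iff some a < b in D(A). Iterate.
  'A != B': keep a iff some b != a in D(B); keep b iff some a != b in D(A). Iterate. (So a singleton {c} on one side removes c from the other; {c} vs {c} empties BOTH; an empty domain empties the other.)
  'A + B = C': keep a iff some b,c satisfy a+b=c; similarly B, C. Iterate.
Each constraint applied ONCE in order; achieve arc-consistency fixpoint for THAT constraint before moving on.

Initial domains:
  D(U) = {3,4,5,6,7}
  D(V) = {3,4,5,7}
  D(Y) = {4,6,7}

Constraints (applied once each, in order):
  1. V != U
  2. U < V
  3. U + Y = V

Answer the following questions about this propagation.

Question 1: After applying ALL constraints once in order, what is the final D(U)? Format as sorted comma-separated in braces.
Constraint 1 (V != U) on D(V)={3,4,5,7} D(U)={3,4,5,6,7}: no change
Constraint 2 (U < V) on D(U)={3,4,5,6,7} D(V)={3,4,5,7}: U {3,4,5,6,7}->{3,4,5,6}; V {3,4,5,7}->{4,5,7}
Constraint 3 (U + Y = V) on D(U)={3,4,5,6} D(Y)={4,6,7} D(V)={4,5,7}: U {3,4,5,6}->{3}; Y {4,6,7}->{4}; V {4,5,7}->{7}
So after all 3 constraints: D(U) = {3}

Answer: {3}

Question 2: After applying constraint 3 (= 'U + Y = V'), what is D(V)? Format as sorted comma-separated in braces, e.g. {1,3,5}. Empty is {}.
Answer: {7}

Derivation:
Constraint 1 (V != U) on D(V)={3,4,5,7} D(U)={3,4,5,6,7}: no change
Constraint 2 (U < V) on D(U)={3,4,5,6,7} D(V)={3,4,5,7}: U {3,4,5,6,7}->{3,4,5,6}; V {3,4,5,7}->{4,5,7}
Constraint 3 (U + Y = V) on D(U)={3,4,5,6} D(Y)={4,6,7} D(V)={4,5,7}: U {3,4,5,6}->{3}; Y {4,6,7}->{4}; V {4,5,7}->{7}
So after constraint 3: D(V) = {7}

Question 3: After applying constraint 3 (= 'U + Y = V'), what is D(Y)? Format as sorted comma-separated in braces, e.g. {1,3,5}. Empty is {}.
Constraint 1 (V != U) on D(V)={3,4,5,7} D(U)={3,4,5,6,7}: no change
Constraint 2 (U < V) on D(U)={3,4,5,6,7} D(V)={3,4,5,7}: U {3,4,5,6,7}->{3,4,5,6}; V {3,4,5,7}->{4,5,7}
Constraint 3 (U + Y = V) on D(U)={3,4,5,6} D(Y)={4,6,7} D(V)={4,5,7}: U {3,4,5,6}->{3}; Y {4,6,7}->{4}; V {4,5,7}->{7}
So after constraint 3: D(Y) = {4}

Answer: {4}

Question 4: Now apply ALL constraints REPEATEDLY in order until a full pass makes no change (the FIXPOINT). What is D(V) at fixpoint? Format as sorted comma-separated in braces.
Answer: {7}

Derivation:
pass 0 (initial): D(V)={3,4,5,7}
pass 1: U {3,4,5,6,7}->{3}; V {3,4,5,7}->{7}; Y {4,6,7}->{4}
pass 2: no change
Fixpoint after 2 passes: D(V) = {7}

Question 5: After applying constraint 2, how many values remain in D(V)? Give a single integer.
Constraint 1 (V != U) on D(V)={3,4,5,7} D(U)={3,4,5,6,7}: no change
Constraint 2 (U < V) on D(U)={3,4,5,6,7} D(V)={3,4,5,7}: U {3,4,5,6,7}->{3,4,5,6}; V {3,4,5,7}->{4,5,7}
So after constraint 2: D(V)={4,5,7}, size = 3

Answer: 3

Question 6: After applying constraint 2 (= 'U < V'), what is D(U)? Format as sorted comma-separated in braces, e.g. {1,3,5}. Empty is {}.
Answer: {3,4,5,6}

Derivation:
Constraint 1 (V != U) on D(V)={3,4,5,7} D(U)={3,4,5,6,7}: no change
Constraint 2 (U < V) on D(U)={3,4,5,6,7} D(V)={3,4,5,7}: U {3,4,5,6,7}->{3,4,5,6}; V {3,4,5,7}->{4,5,7}
So after constraint 2: D(U) = {3,4,5,6}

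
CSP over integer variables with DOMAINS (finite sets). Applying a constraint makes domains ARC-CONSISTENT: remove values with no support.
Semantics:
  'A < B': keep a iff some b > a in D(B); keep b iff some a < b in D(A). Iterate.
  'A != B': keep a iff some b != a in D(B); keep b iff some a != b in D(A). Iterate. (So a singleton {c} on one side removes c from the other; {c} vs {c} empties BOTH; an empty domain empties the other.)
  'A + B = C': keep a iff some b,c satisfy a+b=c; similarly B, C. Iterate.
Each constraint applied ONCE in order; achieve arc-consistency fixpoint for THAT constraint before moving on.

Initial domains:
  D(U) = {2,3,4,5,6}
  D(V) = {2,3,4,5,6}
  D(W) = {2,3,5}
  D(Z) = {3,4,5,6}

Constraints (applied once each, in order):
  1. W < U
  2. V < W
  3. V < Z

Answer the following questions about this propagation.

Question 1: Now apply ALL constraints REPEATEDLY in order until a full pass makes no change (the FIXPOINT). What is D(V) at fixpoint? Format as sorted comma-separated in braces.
Answer: {2,3,4}

Derivation:
pass 0 (initial): D(V)={2,3,4,5,6}
pass 1: U {2,3,4,5,6}->{3,4,5,6}; V {2,3,4,5,6}->{2,3,4}; W {2,3,5}->{3,5}
pass 2: U {3,4,5,6}->{4,5,6}
pass 3: no change
Fixpoint after 3 passes: D(V) = {2,3,4}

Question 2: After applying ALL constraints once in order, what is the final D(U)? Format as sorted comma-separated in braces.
Answer: {3,4,5,6}

Derivation:
Constraint 1 (W < U) on D(W)={2,3,5} D(U)={2,3,4,5,6}: U {2,3,4,5,6}->{3,4,5,6}
Constraint 2 (V < W) on D(V)={2,3,4,5,6} D(W)={2,3,5}: V {2,3,4,5,6}->{2,3,4}; W {2,3,5}->{3,5}
Constraint 3 (V < Z) on D(V)={2,3,4} D(Z)={3,4,5,6}: no change
So after all 3 constraints: D(U) = {3,4,5,6}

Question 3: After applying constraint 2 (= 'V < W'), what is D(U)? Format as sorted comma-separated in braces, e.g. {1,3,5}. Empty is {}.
Constraint 1 (W < U) on D(W)={2,3,5} D(U)={2,3,4,5,6}: U {2,3,4,5,6}->{3,4,5,6}
Constraint 2 (V < W) on D(V)={2,3,4,5,6} D(W)={2,3,5}: V {2,3,4,5,6}->{2,3,4}; W {2,3,5}->{3,5}
So after constraint 2: D(U) = {3,4,5,6}

Answer: {3,4,5,6}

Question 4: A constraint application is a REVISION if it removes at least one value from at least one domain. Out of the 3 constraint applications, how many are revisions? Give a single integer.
Constraint 1 (W < U) on D(W)={2,3,5} D(U)={2,3,4,5,6}: U {2,3,4,5,6}->{3,4,5,6} => REVISION
Constraint 2 (V < W) on D(V)={2,3,4,5,6} D(W)={2,3,5}: V {2,3,4,5,6}->{2,3,4}; W {2,3,5}->{3,5} => REVISION
Constraint 3 (V < Z) on D(V)={2,3,4} D(Z)={3,4,5,6}: no change => not a revision
Total revisions = 2

Answer: 2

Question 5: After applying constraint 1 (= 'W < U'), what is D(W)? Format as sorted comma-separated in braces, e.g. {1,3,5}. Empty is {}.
Constraint 1 (W < U) on D(W)={2,3,5} D(U)={2,3,4,5,6}: U {2,3,4,5,6}->{3,4,5,6}
So after constraint 1: D(W) = {2,3,5}

Answer: {2,3,5}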